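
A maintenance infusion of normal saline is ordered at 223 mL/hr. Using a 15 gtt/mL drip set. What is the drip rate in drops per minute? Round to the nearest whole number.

223 mL/hr ÷ 60 min/hr = 3.716667 mL/min
3.716667 mL/min × 15 gtt/mL = 55.75 gtt/min

56 gtt/min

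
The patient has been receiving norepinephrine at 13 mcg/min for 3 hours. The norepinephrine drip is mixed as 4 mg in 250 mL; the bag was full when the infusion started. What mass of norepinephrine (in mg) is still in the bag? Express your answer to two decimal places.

1.66 mg

13 mcg/min × 60 min/hr = 780 mcg/hr
Concentration = 4 mg ÷ 250 mL = 0.016 mg/mL = 16 mcg/mL
Rate = 780 mcg/hr ÷ 16 mcg/mL = 48.75 mL/hr
Volume infused = 48.75 mL/hr × 3 hr = 146.25 mL
Volume remaining = 250 − 146.25 = 103.75 mL
Drug remaining = 103.75 mL × 16 mcg/mL = 1660 mcg = 1.66 mg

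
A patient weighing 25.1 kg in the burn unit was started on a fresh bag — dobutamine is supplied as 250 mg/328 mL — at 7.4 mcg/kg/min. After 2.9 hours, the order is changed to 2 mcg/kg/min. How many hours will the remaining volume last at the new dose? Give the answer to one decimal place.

72.3 hours

Initial rate:
Dose = 7.4 mcg/kg/min × 25.1 kg = 185.74 mcg/min
185.74 mcg/min × 60 min/hr = 11144.4 mcg/hr
Concentration = 250 mg ÷ 328 mL = 0.7621951 mg/mL = 762.1951 mcg/mL
Rate = 11144.4 mcg/hr ÷ 762.1951 mcg/mL = 14.62145 mL/hr
Volume infused so far = 14.62145 mL/hr × 2.9 hr = 42.40221 mL
Volume remaining = 328 − 42.40221 = 285.5978 mL
New rate:
Dose = 2 mcg/kg/min × 25.1 kg = 50.2 mcg/min
50.2 mcg/min × 60 min/hr = 3012 mcg/hr
Rate = 3012 mcg/hr ÷ 762.1951 mcg/mL = 3.951744 mL/hr
Time remaining = 285.5978 mL ÷ 3.951744 mL/hr = 72.27133 hr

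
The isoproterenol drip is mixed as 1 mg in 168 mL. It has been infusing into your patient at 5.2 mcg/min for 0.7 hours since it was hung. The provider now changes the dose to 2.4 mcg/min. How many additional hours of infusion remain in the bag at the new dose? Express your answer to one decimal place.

Initial rate:
5.2 mcg/min × 60 min/hr = 312 mcg/hr
Concentration = 1 mg ÷ 168 mL = 0.005952381 mg/mL = 5.952381 mcg/mL
Rate = 312 mcg/hr ÷ 5.952381 mcg/mL = 52.416 mL/hr
Volume infused so far = 52.416 mL/hr × 0.7 hr = 36.6912 mL
Volume remaining = 168 − 36.6912 = 131.3088 mL
New rate:
2.4 mcg/min × 60 min/hr = 144 mcg/hr
Rate = 144 mcg/hr ÷ 5.952381 mcg/mL = 24.192 mL/hr
Time remaining = 131.3088 mL ÷ 24.192 mL/hr = 5.427778 hr

5.4 hours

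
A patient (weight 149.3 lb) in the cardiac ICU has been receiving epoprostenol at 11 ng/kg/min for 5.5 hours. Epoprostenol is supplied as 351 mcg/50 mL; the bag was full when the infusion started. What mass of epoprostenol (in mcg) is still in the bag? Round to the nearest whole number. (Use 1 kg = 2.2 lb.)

Weight = 149.3 lb ÷ 2.2 lb/kg = 67.86364 kg
Dose = 11 ng/kg/min × 67.86364 kg = 746.5 ng/min
746.5 ng/min × 60 min/hr = 44790 ng/hr
Concentration = 351 mcg ÷ 50 mL = 7.02 mcg/mL = 7020 ng/mL
Rate = 44790 ng/hr ÷ 7020 ng/mL = 6.380342 mL/hr
Volume infused = 6.380342 mL/hr × 5.5 hr = 35.09188 mL
Volume remaining = 50 − 35.09188 = 14.90812 mL
Drug remaining = 14.90812 mL × 7020 ng/mL = 104655 ng = 104.655 mcg

105 mcg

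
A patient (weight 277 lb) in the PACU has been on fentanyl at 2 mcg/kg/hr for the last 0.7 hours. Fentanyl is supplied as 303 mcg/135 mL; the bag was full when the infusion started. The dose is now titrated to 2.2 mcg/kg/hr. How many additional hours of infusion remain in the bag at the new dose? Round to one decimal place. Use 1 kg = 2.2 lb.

Initial rate:
Weight = 277 lb ÷ 2.2 lb/kg = 125.9091 kg
Dose = 2 mcg/kg/hr × 125.9091 kg = 251.8182 mcg/hr
Concentration = 303 mcg ÷ 135 mL = 2.244444 mcg/mL
Rate = 251.8182 mcg/hr ÷ 2.244444 mcg/mL = 112.1962 mL/hr
Volume infused so far = 112.1962 mL/hr × 0.7 hr = 78.53735 mL
Volume remaining = 135 − 78.53735 = 56.46265 mL
New rate:
Dose = 2.2 mcg/kg/hr × 125.9091 kg = 277 mcg/hr
Rate = 277 mcg/hr ÷ 2.244444 mcg/mL = 123.4158 mL/hr
Time remaining = 56.46265 mL ÷ 123.4158 mL/hr = 0.4574992 hr

0.5 hours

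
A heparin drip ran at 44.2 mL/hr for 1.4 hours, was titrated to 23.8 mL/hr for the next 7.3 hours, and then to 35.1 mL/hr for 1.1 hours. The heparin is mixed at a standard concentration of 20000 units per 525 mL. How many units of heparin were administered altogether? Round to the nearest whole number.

Concentration = 20000 units ÷ 525 mL = 38.09524 units/mL
Stage 1: 44.2 mL/hr × 1.4 hr = 61.88 mL → 61.88 mL × 38.09524 units/mL = 2357.333 units
Stage 2: 23.8 mL/hr × 7.3 hr = 173.74 mL → 173.74 mL × 38.09524 units/mL = 6618.667 units
Stage 3: 35.1 mL/hr × 1.1 hr = 38.61 mL → 38.61 mL × 38.09524 units/mL = 1470.857 units
Total = 2357.333 + 6618.667 + 1470.857 = 10446.86 units

10447 units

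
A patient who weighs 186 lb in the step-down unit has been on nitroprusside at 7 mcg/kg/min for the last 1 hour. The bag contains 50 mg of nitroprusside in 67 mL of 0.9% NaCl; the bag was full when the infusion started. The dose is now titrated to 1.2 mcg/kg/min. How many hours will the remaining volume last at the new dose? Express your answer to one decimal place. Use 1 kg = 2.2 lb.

Initial rate:
Weight = 186 lb ÷ 2.2 lb/kg = 84.54545 kg
Dose = 7 mcg/kg/min × 84.54545 kg = 591.8182 mcg/min
591.8182 mcg/min × 60 min/hr = 35509.09 mcg/hr
Concentration = 50 mg ÷ 67 mL = 0.7462687 mg/mL = 746.2687 mcg/mL
Rate = 35509.09 mcg/hr ÷ 746.2687 mcg/mL = 47.58218 mL/hr
Volume infused so far = 47.58218 mL/hr × 1 hr = 47.58218 mL
Volume remaining = 67 − 47.58218 = 19.41782 mL
New rate:
Dose = 1.2 mcg/kg/min × 84.54545 kg = 101.4545 mcg/min
101.4545 mcg/min × 60 min/hr = 6087.273 mcg/hr
Rate = 6087.273 mcg/hr ÷ 746.2687 mcg/mL = 8.156945 mL/hr
Time remaining = 19.41782 mL ÷ 8.156945 mL/hr = 2.380526 hr

2.4 hours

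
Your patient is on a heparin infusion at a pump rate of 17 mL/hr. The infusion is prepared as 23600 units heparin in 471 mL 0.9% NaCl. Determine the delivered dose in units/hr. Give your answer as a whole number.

Concentration = 23600 units ÷ 471 mL = 50.10616 units/mL
Drug rate = 17 mL/hr × 50.10616 units/mL = 851.8047 units/hr

852 units/hr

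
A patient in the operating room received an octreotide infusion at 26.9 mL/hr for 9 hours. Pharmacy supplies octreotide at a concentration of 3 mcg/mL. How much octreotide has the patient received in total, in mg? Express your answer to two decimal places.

Drug rate = 26.9 mL/hr × 3 mcg/mL = 80.7 mcg/hr
Total = 80.7 mcg/hr × 9 hr = 726.3 mcg = 0.7263 mg

0.73 mg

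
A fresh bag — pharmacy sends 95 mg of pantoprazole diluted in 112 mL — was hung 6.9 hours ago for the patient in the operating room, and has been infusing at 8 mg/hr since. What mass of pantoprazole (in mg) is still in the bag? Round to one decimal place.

39.8 mg

Concentration = 95 mg ÷ 112 mL = 0.8482143 mg/mL
Rate = 8 mg/hr ÷ 0.8482143 mg/mL = 9.431579 mL/hr
Volume infused = 9.431579 mL/hr × 6.9 hr = 65.07789 mL
Volume remaining = 112 − 65.07789 = 46.92211 mL
Drug remaining = 46.92211 mL × 0.8482143 mg/mL = 39.8 mg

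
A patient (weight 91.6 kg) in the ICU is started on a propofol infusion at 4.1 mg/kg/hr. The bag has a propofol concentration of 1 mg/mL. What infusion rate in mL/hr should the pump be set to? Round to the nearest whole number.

376 mL/hr

Dose = 4.1 mg/kg/hr × 91.6 kg = 375.56 mg/hr
Rate = 375.56 mg/hr ÷ 1 mg/mL = 375.56 mL/hr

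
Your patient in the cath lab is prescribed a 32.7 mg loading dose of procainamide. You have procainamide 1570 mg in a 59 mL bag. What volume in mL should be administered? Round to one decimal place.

1.2 mL

Concentration = 1570 mg ÷ 59 mL = 26.61017 mg/mL
Volume = 32.7 mg ÷ 26.61017 mg/mL = 1.228854 mL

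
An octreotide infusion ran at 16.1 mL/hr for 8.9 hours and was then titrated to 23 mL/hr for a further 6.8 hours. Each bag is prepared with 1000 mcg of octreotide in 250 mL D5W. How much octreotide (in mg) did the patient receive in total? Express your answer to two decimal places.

1.20 mg

Concentration = 1000 mcg ÷ 250 mL = 4 mcg/mL
Stage 1: 16.1 mL/hr × 8.9 hr = 143.29 mL → 143.29 mL × 4 mcg/mL = 573.16 mcg
Stage 2: 23 mL/hr × 6.8 hr = 156.4 mL → 156.4 mL × 4 mcg/mL = 625.6 mcg
Total = 573.16 + 625.6 = 1198.76 mcg = 1.19876 mg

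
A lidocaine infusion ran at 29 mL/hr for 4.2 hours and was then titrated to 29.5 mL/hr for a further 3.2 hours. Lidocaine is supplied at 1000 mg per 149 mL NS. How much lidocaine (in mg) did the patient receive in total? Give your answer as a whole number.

Concentration = 1000 mg ÷ 149 mL = 6.711409 mg/mL
Stage 1: 29 mL/hr × 4.2 hr = 121.8 mL → 121.8 mL × 6.711409 mg/mL = 817.4497 mg
Stage 2: 29.5 mL/hr × 3.2 hr = 94.4 mL → 94.4 mL × 6.711409 mg/mL = 633.557 mg
Total = 817.4497 + 633.557 = 1451.007 mg

1451 mg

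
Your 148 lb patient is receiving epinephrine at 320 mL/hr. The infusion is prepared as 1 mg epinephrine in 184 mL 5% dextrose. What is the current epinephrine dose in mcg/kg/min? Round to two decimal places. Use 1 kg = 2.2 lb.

0.43 mcg/kg/min

Weight = 148 lb ÷ 2.2 lb/kg = 67.27273 kg
Concentration = 1 mg ÷ 184 mL = 0.005434783 mg/mL = 5.434783 mcg/mL
Drug rate = 320 mL/hr × 5.434783 mcg/mL = 1739.13 mcg/hr
1739.13 mcg/hr ÷ 60 min/hr = 28.98551 mcg/min
28.98551 mcg/min ÷ 67.27273 kg = 0.4308656 mcg/kg/min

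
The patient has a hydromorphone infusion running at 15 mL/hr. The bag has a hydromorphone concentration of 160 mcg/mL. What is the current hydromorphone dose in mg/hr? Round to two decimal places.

2.40 mg/hr

Concentration = 160 mcg/mL = 0.16 mg/mL
Drug rate = 15 mL/hr × 0.16 mg/mL = 2.4 mg/hr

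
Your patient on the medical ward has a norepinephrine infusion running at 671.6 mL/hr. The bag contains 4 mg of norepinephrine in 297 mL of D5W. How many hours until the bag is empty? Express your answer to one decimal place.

0.4 hours

Duration = 297 mL ÷ 671.6 mL/hr = 0.4422275 hr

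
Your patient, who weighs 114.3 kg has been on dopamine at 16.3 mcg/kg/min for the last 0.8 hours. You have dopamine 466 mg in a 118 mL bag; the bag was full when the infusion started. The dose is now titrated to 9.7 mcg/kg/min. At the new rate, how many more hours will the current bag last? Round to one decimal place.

5.7 hours

Initial rate:
Dose = 16.3 mcg/kg/min × 114.3 kg = 1863.09 mcg/min
1863.09 mcg/min × 60 min/hr = 111785.4 mcg/hr
Concentration = 466 mg ÷ 118 mL = 3.949153 mg/mL = 3949.153 mcg/mL
Rate = 111785.4 mcg/hr ÷ 3949.153 mcg/mL = 28.30617 mL/hr
Volume infused so far = 28.30617 mL/hr × 0.8 hr = 22.64494 mL
Volume remaining = 118 − 22.64494 = 95.35506 mL
New rate:
Dose = 9.7 mcg/kg/min × 114.3 kg = 1108.71 mcg/min
1108.71 mcg/min × 60 min/hr = 66522.6 mcg/hr
Rate = 66522.6 mcg/hr ÷ 3949.153 mcg/mL = 16.84478 mL/hr
Time remaining = 95.35506 mL ÷ 16.84478 mL/hr = 5.660808 hr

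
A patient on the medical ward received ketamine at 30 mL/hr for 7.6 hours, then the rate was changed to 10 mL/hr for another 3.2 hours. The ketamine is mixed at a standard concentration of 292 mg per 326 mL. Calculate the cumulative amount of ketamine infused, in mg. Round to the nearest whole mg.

Concentration = 292 mg ÷ 326 mL = 0.8957055 mg/mL
Stage 1: 30 mL/hr × 7.6 hr = 228 mL → 228 mL × 0.8957055 mg/mL = 204.2209 mg
Stage 2: 10 mL/hr × 3.2 hr = 32 mL → 32 mL × 0.8957055 mg/mL = 28.66258 mg
Total = 204.2209 + 28.66258 = 232.8834 mg

233 mg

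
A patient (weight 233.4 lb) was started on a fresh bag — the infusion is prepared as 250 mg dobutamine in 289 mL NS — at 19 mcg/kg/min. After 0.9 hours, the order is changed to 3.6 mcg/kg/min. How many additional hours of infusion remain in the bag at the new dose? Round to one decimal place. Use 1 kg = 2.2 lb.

Initial rate:
Weight = 233.4 lb ÷ 2.2 lb/kg = 106.0909 kg
Dose = 19 mcg/kg/min × 106.0909 kg = 2015.727 mcg/min
2015.727 mcg/min × 60 min/hr = 120943.6 mcg/hr
Concentration = 250 mg ÷ 289 mL = 0.8650519 mg/mL = 865.0519 mcg/mL
Rate = 120943.6 mcg/hr ÷ 865.0519 mcg/mL = 139.8108 mL/hr
Volume infused so far = 139.8108 mL/hr × 0.9 hr = 125.8298 mL
Volume remaining = 289 − 125.8298 = 163.1702 mL
New rate:
Dose = 3.6 mcg/kg/min × 106.0909 kg = 381.9273 mcg/min
381.9273 mcg/min × 60 min/hr = 22915.64 mcg/hr
Rate = 22915.64 mcg/hr ÷ 865.0519 mcg/mL = 26.49048 mL/hr
Time remaining = 163.1702 mL ÷ 26.49048 mL/hr = 6.159581 hr

6.2 hours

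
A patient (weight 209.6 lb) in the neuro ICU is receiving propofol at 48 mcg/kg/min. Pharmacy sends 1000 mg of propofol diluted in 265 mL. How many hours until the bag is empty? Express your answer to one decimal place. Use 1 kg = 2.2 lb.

3.6 hours

Weight = 209.6 lb ÷ 2.2 lb/kg = 95.27273 kg
Dose = 48 mcg/kg/min × 95.27273 kg = 4573.091 mcg/min
4573.091 mcg/min × 60 min/hr = 274385.5 mcg/hr
Concentration = 1000 mg ÷ 265 mL = 3.773585 mg/mL = 3773.585 mcg/mL
Rate = 274385.5 mcg/hr ÷ 3773.585 mcg/mL = 72.71215 mL/hr
Duration = 265 mL ÷ 72.71215 mL/hr = 3.644508 hr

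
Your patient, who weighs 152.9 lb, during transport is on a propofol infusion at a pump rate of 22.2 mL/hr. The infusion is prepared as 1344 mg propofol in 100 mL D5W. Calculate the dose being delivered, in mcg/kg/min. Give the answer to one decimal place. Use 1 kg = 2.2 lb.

Weight = 152.9 lb ÷ 2.2 lb/kg = 69.5 kg
Concentration = 1344 mg ÷ 100 mL = 13.44 mg/mL = 13440 mcg/mL
Drug rate = 22.2 mL/hr × 13440 mcg/mL = 298368 mcg/hr
298368 mcg/hr ÷ 60 min/hr = 4972.8 mcg/min
4972.8 mcg/min ÷ 69.5 kg = 71.55108 mcg/kg/min

71.6 mcg/kg/min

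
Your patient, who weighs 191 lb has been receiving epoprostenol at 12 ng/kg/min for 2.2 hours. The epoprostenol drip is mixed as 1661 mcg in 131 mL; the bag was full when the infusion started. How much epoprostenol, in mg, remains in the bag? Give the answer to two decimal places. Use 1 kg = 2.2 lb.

Weight = 191 lb ÷ 2.2 lb/kg = 86.81818 kg
Dose = 12 ng/kg/min × 86.81818 kg = 1041.818 ng/min
1041.818 ng/min × 60 min/hr = 62509.09 ng/hr
Concentration = 1661 mcg ÷ 131 mL = 12.67939 mcg/mL = 12679.39 ng/mL
Rate = 62509.09 ng/hr ÷ 12679.39 ng/mL = 4.929976 mL/hr
Volume infused = 4.929976 mL/hr × 2.2 hr = 10.84595 mL
Volume remaining = 131 − 10.84595 = 120.1541 mL
Drug remaining = 120.1541 mL × 12679.39 ng/mL = 1523480 ng = 1.52348 mg

1.52 mg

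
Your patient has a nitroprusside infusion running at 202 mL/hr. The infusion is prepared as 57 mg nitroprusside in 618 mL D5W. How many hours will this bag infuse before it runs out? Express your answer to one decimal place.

Duration = 618 mL ÷ 202 mL/hr = 3.059406 hr

3.1 hours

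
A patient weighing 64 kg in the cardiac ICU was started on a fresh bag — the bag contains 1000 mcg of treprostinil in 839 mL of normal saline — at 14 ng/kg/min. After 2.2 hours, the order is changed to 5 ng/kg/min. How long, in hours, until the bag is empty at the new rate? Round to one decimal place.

45.9 hours

Initial rate:
Dose = 14 ng/kg/min × 64 kg = 896 ng/min
896 ng/min × 60 min/hr = 53760 ng/hr
Concentration = 1000 mcg ÷ 839 mL = 1.191895 mcg/mL = 1191.895 ng/mL
Rate = 53760 ng/hr ÷ 1191.895 ng/mL = 45.10464 mL/hr
Volume infused so far = 45.10464 mL/hr × 2.2 hr = 99.23021 mL
Volume remaining = 839 − 99.23021 = 739.7698 mL
New rate:
Dose = 5 ng/kg/min × 64 kg = 320 ng/min
320 ng/min × 60 min/hr = 19200 ng/hr
Rate = 19200 ng/hr ÷ 1191.895 ng/mL = 16.1088 mL/hr
Time remaining = 739.7698 mL ÷ 16.1088 mL/hr = 45.92333 hr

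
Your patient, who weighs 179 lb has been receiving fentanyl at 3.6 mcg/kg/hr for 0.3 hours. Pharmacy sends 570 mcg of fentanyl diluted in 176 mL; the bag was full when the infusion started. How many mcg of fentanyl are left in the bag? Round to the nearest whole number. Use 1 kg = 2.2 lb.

Weight = 179 lb ÷ 2.2 lb/kg = 81.36364 kg
Dose = 3.6 mcg/kg/hr × 81.36364 kg = 292.9091 mcg/hr
Concentration = 570 mcg ÷ 176 mL = 3.238636 mcg/mL
Rate = 292.9091 mcg/hr ÷ 3.238636 mcg/mL = 90.44211 mL/hr
Volume infused = 90.44211 mL/hr × 0.3 hr = 27.13263 mL
Volume remaining = 176 − 27.13263 = 148.8674 mL
Drug remaining = 148.8674 mL × 3.238636 mcg/mL = 482.1273 mcg

482 mcg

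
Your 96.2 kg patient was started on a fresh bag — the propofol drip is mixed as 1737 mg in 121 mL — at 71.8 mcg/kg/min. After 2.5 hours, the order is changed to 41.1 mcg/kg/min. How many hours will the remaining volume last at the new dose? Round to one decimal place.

Initial rate:
Dose = 71.8 mcg/kg/min × 96.2 kg = 6907.16 mcg/min
6907.16 mcg/min × 60 min/hr = 414429.6 mcg/hr
Concentration = 1737 mg ÷ 121 mL = 14.35537 mg/mL = 14355.37 mcg/mL
Rate = 414429.6 mcg/hr ÷ 14355.37 mcg/mL = 28.8693 mL/hr
Volume infused so far = 28.8693 mL/hr × 2.5 hr = 72.17326 mL
Volume remaining = 121 − 72.17326 = 48.82674 mL
New rate:
Dose = 41.1 mcg/kg/min × 96.2 kg = 3953.82 mcg/min
3953.82 mcg/min × 60 min/hr = 237229.2 mcg/hr
Rate = 237229.2 mcg/hr ÷ 14355.37 mcg/mL = 16.52547 mL/hr
Time remaining = 48.82674 mL ÷ 16.52547 mL/hr = 2.954636 hr

3.0 hours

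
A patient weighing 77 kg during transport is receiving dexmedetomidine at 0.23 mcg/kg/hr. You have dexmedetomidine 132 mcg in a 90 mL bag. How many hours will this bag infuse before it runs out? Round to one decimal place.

7.5 hours

Dose = 0.23 mcg/kg/hr × 77 kg = 17.71 mcg/hr
Concentration = 132 mcg ÷ 90 mL = 1.466667 mcg/mL
Rate = 17.71 mcg/hr ÷ 1.466667 mcg/mL = 12.075 mL/hr
Duration = 90 mL ÷ 12.075 mL/hr = 7.453416 hr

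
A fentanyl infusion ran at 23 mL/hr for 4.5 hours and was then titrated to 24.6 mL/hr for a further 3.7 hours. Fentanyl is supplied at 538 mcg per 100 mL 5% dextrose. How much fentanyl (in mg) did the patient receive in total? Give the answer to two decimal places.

Concentration = 538 mcg ÷ 100 mL = 5.38 mcg/mL
Stage 1: 23 mL/hr × 4.5 hr = 103.5 mL → 103.5 mL × 5.38 mcg/mL = 556.83 mcg
Stage 2: 24.6 mL/hr × 3.7 hr = 91.02 mL → 91.02 mL × 5.38 mcg/mL = 489.6876 mcg
Total = 556.83 + 489.6876 = 1046.518 mcg = 1.046518 mg

1.05 mg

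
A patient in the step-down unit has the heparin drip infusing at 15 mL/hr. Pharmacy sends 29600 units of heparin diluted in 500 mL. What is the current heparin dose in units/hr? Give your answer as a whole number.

888 units/hr

Concentration = 29600 units ÷ 500 mL = 59.2 units/mL
Drug rate = 15 mL/hr × 59.2 units/mL = 888 units/hr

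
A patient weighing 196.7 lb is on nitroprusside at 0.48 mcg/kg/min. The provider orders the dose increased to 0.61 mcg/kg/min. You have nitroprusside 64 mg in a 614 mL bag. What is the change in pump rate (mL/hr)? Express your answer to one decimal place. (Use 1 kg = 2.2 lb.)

6.7 mL/hr

At the current dose:
Weight = 196.7 lb ÷ 2.2 lb/kg = 89.40909 kg
Dose = 0.48 mcg/kg/min × 89.40909 kg = 42.91636 mcg/min
42.91636 mcg/min × 60 min/hr = 2574.982 mcg/hr
Concentration = 64 mg ÷ 614 mL = 0.1042345 mg/mL = 104.2345 mcg/mL
Rate = 2574.982 mcg/hr ÷ 104.2345 mcg/mL = 24.70373 mL/hr
At the new dose:
Dose = 0.61 mcg/kg/min × 89.40909 kg = 54.53955 mcg/min
54.53955 mcg/min × 60 min/hr = 3272.373 mcg/hr
Rate = 3272.373 mcg/hr ÷ 104.2345 mcg/mL = 31.39433 mL/hr
Change = 31.39433 − 24.70373 = 6.690594 mL/hr → 6.690594 mL/hr increase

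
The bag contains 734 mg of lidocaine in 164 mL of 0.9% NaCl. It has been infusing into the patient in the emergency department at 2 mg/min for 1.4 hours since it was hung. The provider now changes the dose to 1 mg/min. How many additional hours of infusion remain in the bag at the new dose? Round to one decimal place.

Initial rate:
2 mg/min × 60 min/hr = 120 mg/hr
Concentration = 734 mg ÷ 164 mL = 4.47561 mg/mL
Rate = 120 mg/hr ÷ 4.47561 mg/mL = 26.81199 mL/hr
Volume infused so far = 26.81199 mL/hr × 1.4 hr = 37.53678 mL
Volume remaining = 164 − 37.53678 = 126.4632 mL
New rate:
1 mg/min × 60 min/hr = 60 mg/hr
Rate = 60 mg/hr ÷ 4.47561 mg/mL = 13.40599 mL/hr
Time remaining = 126.4632 mL ÷ 13.40599 mL/hr = 9.433333 hr

9.4 hours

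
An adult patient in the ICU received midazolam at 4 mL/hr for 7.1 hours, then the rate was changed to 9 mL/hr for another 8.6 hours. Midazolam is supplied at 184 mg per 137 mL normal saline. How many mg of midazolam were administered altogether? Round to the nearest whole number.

142 mg

Concentration = 184 mg ÷ 137 mL = 1.343066 mg/mL
Stage 1: 4 mL/hr × 7.1 hr = 28.4 mL → 28.4 mL × 1.343066 mg/mL = 38.14307 mg
Stage 2: 9 mL/hr × 8.6 hr = 77.4 mL → 77.4 mL × 1.343066 mg/mL = 103.9533 mg
Total = 38.14307 + 103.9533 = 142.0964 mg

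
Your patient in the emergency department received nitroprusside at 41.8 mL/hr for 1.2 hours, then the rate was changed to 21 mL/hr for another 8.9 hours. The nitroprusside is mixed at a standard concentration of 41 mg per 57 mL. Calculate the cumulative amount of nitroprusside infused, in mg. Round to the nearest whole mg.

171 mg

Concentration = 41 mg ÷ 57 mL = 0.7192982 mg/mL
Stage 1: 41.8 mL/hr × 1.2 hr = 50.16 mL → 50.16 mL × 0.7192982 mg/mL = 36.08 mg
Stage 2: 21 mL/hr × 8.9 hr = 186.9 mL → 186.9 mL × 0.7192982 mg/mL = 134.4368 mg
Total = 36.08 + 134.4368 = 170.5168 mg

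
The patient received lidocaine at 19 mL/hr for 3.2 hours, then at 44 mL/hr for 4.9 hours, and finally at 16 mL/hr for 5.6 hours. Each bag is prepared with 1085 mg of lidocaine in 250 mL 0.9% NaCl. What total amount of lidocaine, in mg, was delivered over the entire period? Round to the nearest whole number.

Concentration = 1085 mg ÷ 250 mL = 4.34 mg/mL
Stage 1: 19 mL/hr × 3.2 hr = 60.8 mL → 60.8 mL × 4.34 mg/mL = 263.872 mg
Stage 2: 44 mL/hr × 4.9 hr = 215.6 mL → 215.6 mL × 4.34 mg/mL = 935.704 mg
Stage 3: 16 mL/hr × 5.6 hr = 89.6 mL → 89.6 mL × 4.34 mg/mL = 388.864 mg
Total = 263.872 + 935.704 + 388.864 = 1588.44 mg

1588 mg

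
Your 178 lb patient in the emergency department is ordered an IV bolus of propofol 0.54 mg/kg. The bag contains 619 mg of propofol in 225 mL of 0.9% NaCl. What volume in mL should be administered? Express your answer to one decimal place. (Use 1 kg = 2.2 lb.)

15.9 mL

Weight = 178 lb ÷ 2.2 lb/kg = 80.90909 kg
Dose = 0.54 mg/kg × 80.90909 kg = 43.69091 mg
Concentration = 619 mg ÷ 225 mL = 2.751111 mg/mL
Volume = 43.69091 mg ÷ 2.751111 mg/mL = 15.88119 mL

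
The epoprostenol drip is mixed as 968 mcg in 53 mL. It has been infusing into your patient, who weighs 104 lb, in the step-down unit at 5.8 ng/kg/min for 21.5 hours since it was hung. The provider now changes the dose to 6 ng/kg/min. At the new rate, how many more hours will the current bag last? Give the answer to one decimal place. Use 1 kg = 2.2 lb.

36.1 hours

Initial rate:
Weight = 104 lb ÷ 2.2 lb/kg = 47.27273 kg
Dose = 5.8 ng/kg/min × 47.27273 kg = 274.1818 ng/min
274.1818 ng/min × 60 min/hr = 16450.91 ng/hr
Concentration = 968 mcg ÷ 53 mL = 18.26415 mcg/mL = 18264.15 ng/mL
Rate = 16450.91 ng/hr ÷ 18264.15 ng/mL = 0.9007213 mL/hr
Volume infused so far = 0.9007213 mL/hr × 21.5 hr = 19.36551 mL
Volume remaining = 53 − 19.36551 = 33.63449 mL
New rate:
Dose = 6 ng/kg/min × 47.27273 kg = 283.6364 ng/min
283.6364 ng/min × 60 min/hr = 17018.18 ng/hr
Rate = 17018.18 ng/hr ÷ 18264.15 ng/mL = 0.9317806 mL/hr
Time remaining = 33.63449 mL ÷ 0.9317806 mL/hr = 36.09701 hr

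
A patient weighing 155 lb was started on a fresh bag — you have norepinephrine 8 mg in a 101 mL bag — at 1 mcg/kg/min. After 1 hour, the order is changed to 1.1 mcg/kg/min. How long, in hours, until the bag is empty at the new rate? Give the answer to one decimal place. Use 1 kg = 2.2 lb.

0.8 hours

Initial rate:
Weight = 155 lb ÷ 2.2 lb/kg = 70.45455 kg
Dose = 1 mcg/kg/min × 70.45455 kg = 70.45455 mcg/min
70.45455 mcg/min × 60 min/hr = 4227.273 mcg/hr
Concentration = 8 mg ÷ 101 mL = 0.07920792 mg/mL = 79.20792 mcg/mL
Rate = 4227.273 mcg/hr ÷ 79.20792 mcg/mL = 53.36932 mL/hr
Volume infused so far = 53.36932 mL/hr × 1 hr = 53.36932 mL
Volume remaining = 101 − 53.36932 = 47.63068 mL
New rate:
Dose = 1.1 mcg/kg/min × 70.45455 kg = 77.5 mcg/min
77.5 mcg/min × 60 min/hr = 4650 mcg/hr
Rate = 4650 mcg/hr ÷ 79.20792 mcg/mL = 58.70625 mL/hr
Time remaining = 47.63068 mL ÷ 58.70625 mL/hr = 0.8113392 hr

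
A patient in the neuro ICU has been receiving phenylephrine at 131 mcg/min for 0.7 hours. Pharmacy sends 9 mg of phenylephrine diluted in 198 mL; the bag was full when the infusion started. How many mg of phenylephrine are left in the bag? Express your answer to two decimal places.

131 mcg/min × 60 min/hr = 7860 mcg/hr
Concentration = 9 mg ÷ 198 mL = 0.04545455 mg/mL = 45.45455 mcg/mL
Rate = 7860 mcg/hr ÷ 45.45455 mcg/mL = 172.92 mL/hr
Volume infused = 172.92 mL/hr × 0.7 hr = 121.044 mL
Volume remaining = 198 − 121.044 = 76.956 mL
Drug remaining = 76.956 mL × 45.45455 mcg/mL = 3498 mcg = 3.498 mg

3.50 mg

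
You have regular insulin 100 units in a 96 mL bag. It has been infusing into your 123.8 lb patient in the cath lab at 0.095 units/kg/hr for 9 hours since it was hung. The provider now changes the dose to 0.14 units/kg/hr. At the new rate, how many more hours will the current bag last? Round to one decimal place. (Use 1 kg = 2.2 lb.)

6.6 hours

Initial rate:
Weight = 123.8 lb ÷ 2.2 lb/kg = 56.27273 kg
Dose = 0.095 units/kg/hr × 56.27273 kg = 5.345909 units/hr
Concentration = 100 units ÷ 96 mL = 1.041667 units/mL
Rate = 5.345909 units/hr ÷ 1.041667 units/mL = 5.132073 mL/hr
Volume infused so far = 5.132073 mL/hr × 9 hr = 46.18865 mL
Volume remaining = 96 − 46.18865 = 49.81135 mL
New rate:
Dose = 0.14 units/kg/hr × 56.27273 kg = 7.878182 units/hr
Rate = 7.878182 units/hr ÷ 1.041667 units/mL = 7.563055 mL/hr
Time remaining = 49.81135 mL ÷ 7.563055 mL/hr = 6.586141 hr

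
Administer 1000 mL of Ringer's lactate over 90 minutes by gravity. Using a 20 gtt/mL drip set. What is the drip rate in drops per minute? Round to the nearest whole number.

1000 mL ÷ (90 min) = 11.11111 mL/min
11.11111 mL/min × 20 gtt/mL = 222.2222 gtt/min

222 gtt/min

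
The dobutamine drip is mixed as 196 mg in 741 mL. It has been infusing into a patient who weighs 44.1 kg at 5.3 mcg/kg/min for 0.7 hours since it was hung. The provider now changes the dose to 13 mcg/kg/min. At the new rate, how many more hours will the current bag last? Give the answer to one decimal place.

Initial rate:
Dose = 5.3 mcg/kg/min × 44.1 kg = 233.73 mcg/min
233.73 mcg/min × 60 min/hr = 14023.8 mcg/hr
Concentration = 196 mg ÷ 741 mL = 0.2645074 mg/mL = 264.5074 mcg/mL
Rate = 14023.8 mcg/hr ÷ 264.5074 mcg/mL = 53.01855 mL/hr
Volume infused so far = 53.01855 mL/hr × 0.7 hr = 37.11298 mL
Volume remaining = 741 − 37.11298 = 703.887 mL
New rate:
Dose = 13 mcg/kg/min × 44.1 kg = 573.3 mcg/min
573.3 mcg/min × 60 min/hr = 34398 mcg/hr
Rate = 34398 mcg/hr ÷ 264.5074 mcg/mL = 130.0455 mL/hr
Time remaining = 703.887 mL ÷ 130.0455 mL/hr = 5.412621 hr

5.4 hours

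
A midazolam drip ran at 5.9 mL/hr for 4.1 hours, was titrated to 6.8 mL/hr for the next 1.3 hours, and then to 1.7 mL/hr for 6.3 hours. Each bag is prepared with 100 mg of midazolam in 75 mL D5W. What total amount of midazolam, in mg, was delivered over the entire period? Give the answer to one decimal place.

Concentration = 100 mg ÷ 75 mL = 1.333333 mg/mL
Stage 1: 5.9 mL/hr × 4.1 hr = 24.19 mL → 24.19 mL × 1.333333 mg/mL = 32.25333 mg
Stage 2: 6.8 mL/hr × 1.3 hr = 8.84 mL → 8.84 mL × 1.333333 mg/mL = 11.78667 mg
Stage 3: 1.7 mL/hr × 6.3 hr = 10.71 mL → 10.71 mL × 1.333333 mg/mL = 14.28 mg
Total = 32.25333 + 11.78667 + 14.28 = 58.32 mg

58.3 mg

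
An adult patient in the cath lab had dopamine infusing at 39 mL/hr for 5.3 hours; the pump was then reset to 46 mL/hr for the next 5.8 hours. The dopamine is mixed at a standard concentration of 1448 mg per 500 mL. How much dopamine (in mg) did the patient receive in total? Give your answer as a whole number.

Concentration = 1448 mg ÷ 500 mL = 2.896 mg/mL
Stage 1: 39 mL/hr × 5.3 hr = 206.7 mL → 206.7 mL × 2.896 mg/mL = 598.6032 mg
Stage 2: 46 mL/hr × 5.8 hr = 266.8 mL → 266.8 mL × 2.896 mg/mL = 772.6528 mg
Total = 598.6032 + 772.6528 = 1371.256 mg

1371 mg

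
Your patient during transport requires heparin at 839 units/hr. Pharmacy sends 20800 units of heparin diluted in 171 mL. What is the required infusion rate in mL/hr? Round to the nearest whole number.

Concentration = 20800 units ÷ 171 mL = 121.6374 units/mL
Rate = 839 units/hr ÷ 121.6374 units/mL = 6.897548 mL/hr

7 mL/hr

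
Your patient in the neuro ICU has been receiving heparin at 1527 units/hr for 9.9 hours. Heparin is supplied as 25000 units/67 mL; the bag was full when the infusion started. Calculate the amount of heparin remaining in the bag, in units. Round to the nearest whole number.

9883 units

Concentration = 25000 units ÷ 67 mL = 373.1343 units/mL
Rate = 1527 units/hr ÷ 373.1343 units/mL = 4.09236 mL/hr
Volume infused = 4.09236 mL/hr × 9.9 hr = 40.51436 mL
Volume remaining = 67 − 40.51436 = 26.48564 mL
Drug remaining = 26.48564 mL × 373.1343 units/mL = 9882.7 units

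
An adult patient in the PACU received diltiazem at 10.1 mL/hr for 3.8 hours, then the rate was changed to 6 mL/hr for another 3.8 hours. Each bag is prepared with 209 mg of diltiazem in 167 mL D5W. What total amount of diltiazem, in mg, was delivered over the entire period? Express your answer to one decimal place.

76.6 mg

Concentration = 209 mg ÷ 167 mL = 1.251497 mg/mL
Stage 1: 10.1 mL/hr × 3.8 hr = 38.38 mL → 38.38 mL × 1.251497 mg/mL = 48.03246 mg
Stage 2: 6 mL/hr × 3.8 hr = 22.8 mL → 22.8 mL × 1.251497 mg/mL = 28.53413 mg
Total = 48.03246 + 28.53413 = 76.56659 mg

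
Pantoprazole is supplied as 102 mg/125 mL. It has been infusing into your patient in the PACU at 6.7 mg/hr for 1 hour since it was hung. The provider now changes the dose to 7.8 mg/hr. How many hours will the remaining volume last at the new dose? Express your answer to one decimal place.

Initial rate:
Concentration = 102 mg ÷ 125 mL = 0.816 mg/mL
Rate = 6.7 mg/hr ÷ 0.816 mg/mL = 8.210784 mL/hr
Volume infused so far = 8.210784 mL/hr × 1 hr = 8.210784 mL
Volume remaining = 125 − 8.210784 = 116.7892 mL
New rate:
Rate = 7.8 mg/hr ÷ 0.816 mg/mL = 9.558824 mL/hr
Time remaining = 116.7892 mL ÷ 9.558824 mL/hr = 12.21795 hr

12.2 hours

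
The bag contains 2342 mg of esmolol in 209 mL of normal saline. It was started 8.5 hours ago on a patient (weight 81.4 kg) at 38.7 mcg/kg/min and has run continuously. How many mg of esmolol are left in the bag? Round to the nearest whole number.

735 mg

Dose = 38.7 mcg/kg/min × 81.4 kg = 3150.18 mcg/min
3150.18 mcg/min × 60 min/hr = 189010.8 mcg/hr
Concentration = 2342 mg ÷ 209 mL = 11.20574 mg/mL = 11205.74 mcg/mL
Rate = 189010.8 mcg/hr ÷ 11205.74 mcg/mL = 16.86732 mL/hr
Volume infused = 16.86732 mL/hr × 8.5 hr = 143.3722 mL
Volume remaining = 209 − 143.3722 = 65.6278 mL
Drug remaining = 65.6278 mL × 11205.74 mcg/mL = 735408.2 mcg = 735.4082 mg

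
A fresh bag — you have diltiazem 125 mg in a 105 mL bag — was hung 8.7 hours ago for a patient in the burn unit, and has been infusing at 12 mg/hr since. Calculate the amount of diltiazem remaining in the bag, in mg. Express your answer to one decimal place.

Concentration = 125 mg ÷ 105 mL = 1.190476 mg/mL
Rate = 12 mg/hr ÷ 1.190476 mg/mL = 10.08 mL/hr
Volume infused = 10.08 mL/hr × 8.7 hr = 87.696 mL
Volume remaining = 105 − 87.696 = 17.304 mL
Drug remaining = 17.304 mL × 1.190476 mg/mL = 20.6 mg

20.6 mg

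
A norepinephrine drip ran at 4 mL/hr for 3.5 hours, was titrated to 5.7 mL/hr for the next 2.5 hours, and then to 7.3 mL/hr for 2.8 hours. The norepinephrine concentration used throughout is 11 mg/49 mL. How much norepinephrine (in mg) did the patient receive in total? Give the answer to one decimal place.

10.9 mg

Concentration = 11 mg ÷ 49 mL = 0.2244898 mg/mL
Stage 1: 4 mL/hr × 3.5 hr = 14 mL → 14 mL × 0.2244898 mg/mL = 3.142857 mg
Stage 2: 5.7 mL/hr × 2.5 hr = 14.25 mL → 14.25 mL × 0.2244898 mg/mL = 3.19898 mg
Stage 3: 7.3 mL/hr × 2.8 hr = 20.44 mL → 20.44 mL × 0.2244898 mg/mL = 4.588571 mg
Total = 3.142857 + 3.19898 + 4.588571 = 10.93041 mg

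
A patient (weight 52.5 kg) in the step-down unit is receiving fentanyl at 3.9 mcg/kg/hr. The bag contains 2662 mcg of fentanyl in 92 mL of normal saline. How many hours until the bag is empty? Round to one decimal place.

Dose = 3.9 mcg/kg/hr × 52.5 kg = 204.75 mcg/hr
Concentration = 2662 mcg ÷ 92 mL = 28.93478 mcg/mL
Rate = 204.75 mcg/hr ÷ 28.93478 mcg/mL = 7.076258 mL/hr
Duration = 92 mL ÷ 7.076258 mL/hr = 13.00122 hr

13.0 hours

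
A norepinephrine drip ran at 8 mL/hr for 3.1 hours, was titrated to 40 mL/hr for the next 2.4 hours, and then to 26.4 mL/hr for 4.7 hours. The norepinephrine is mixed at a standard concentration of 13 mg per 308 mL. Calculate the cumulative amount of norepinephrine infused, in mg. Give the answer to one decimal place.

Concentration = 13 mg ÷ 308 mL = 0.04220779 mg/mL
Stage 1: 8 mL/hr × 3.1 hr = 24.8 mL → 24.8 mL × 0.04220779 mg/mL = 1.046753 mg
Stage 2: 40 mL/hr × 2.4 hr = 96 mL → 96 mL × 0.04220779 mg/mL = 4.051948 mg
Stage 3: 26.4 mL/hr × 4.7 hr = 124.08 mL → 124.08 mL × 0.04220779 mg/mL = 5.237143 mg
Total = 1.046753 + 4.051948 + 5.237143 = 10.33584 mg

10.3 mg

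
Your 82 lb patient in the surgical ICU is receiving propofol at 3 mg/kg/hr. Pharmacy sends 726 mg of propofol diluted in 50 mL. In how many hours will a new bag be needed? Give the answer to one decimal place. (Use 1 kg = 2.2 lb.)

Weight = 82 lb ÷ 2.2 lb/kg = 37.27273 kg
Dose = 3 mg/kg/hr × 37.27273 kg = 111.8182 mg/hr
Concentration = 726 mg ÷ 50 mL = 14.52 mg/mL
Rate = 111.8182 mg/hr ÷ 14.52 mg/mL = 7.700977 mL/hr
Duration = 50 mL ÷ 7.700977 mL/hr = 6.492683 hr

6.5 hours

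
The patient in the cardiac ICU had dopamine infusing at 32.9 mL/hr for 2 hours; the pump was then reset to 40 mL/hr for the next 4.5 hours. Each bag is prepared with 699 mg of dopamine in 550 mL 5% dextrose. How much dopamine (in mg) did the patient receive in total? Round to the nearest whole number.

312 mg

Concentration = 699 mg ÷ 550 mL = 1.270909 mg/mL
Stage 1: 32.9 mL/hr × 2 hr = 65.8 mL → 65.8 mL × 1.270909 mg/mL = 83.62582 mg
Stage 2: 40 mL/hr × 4.5 hr = 180 mL → 180 mL × 1.270909 mg/mL = 228.7636 mg
Total = 83.62582 + 228.7636 = 312.3895 mg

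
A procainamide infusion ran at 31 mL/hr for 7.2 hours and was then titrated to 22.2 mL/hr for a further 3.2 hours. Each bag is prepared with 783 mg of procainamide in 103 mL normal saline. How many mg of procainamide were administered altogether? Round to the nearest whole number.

2237 mg

Concentration = 783 mg ÷ 103 mL = 7.601942 mg/mL
Stage 1: 31 mL/hr × 7.2 hr = 223.2 mL → 223.2 mL × 7.601942 mg/mL = 1696.753 mg
Stage 2: 22.2 mL/hr × 3.2 hr = 71.04 mL → 71.04 mL × 7.601942 mg/mL = 540.0419 mg
Total = 1696.753 + 540.0419 = 2236.795 mg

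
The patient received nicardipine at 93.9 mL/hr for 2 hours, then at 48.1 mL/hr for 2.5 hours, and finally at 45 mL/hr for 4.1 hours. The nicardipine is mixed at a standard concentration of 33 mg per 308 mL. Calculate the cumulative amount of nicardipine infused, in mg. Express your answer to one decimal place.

52.8 mg

Concentration = 33 mg ÷ 308 mL = 0.1071429 mg/mL
Stage 1: 93.9 mL/hr × 2 hr = 187.8 mL → 187.8 mL × 0.1071429 mg/mL = 20.12143 mg
Stage 2: 48.1 mL/hr × 2.5 hr = 120.25 mL → 120.25 mL × 0.1071429 mg/mL = 12.88393 mg
Stage 3: 45 mL/hr × 4.1 hr = 184.5 mL → 184.5 mL × 0.1071429 mg/mL = 19.76786 mg
Total = 20.12143 + 12.88393 + 19.76786 = 52.77321 mg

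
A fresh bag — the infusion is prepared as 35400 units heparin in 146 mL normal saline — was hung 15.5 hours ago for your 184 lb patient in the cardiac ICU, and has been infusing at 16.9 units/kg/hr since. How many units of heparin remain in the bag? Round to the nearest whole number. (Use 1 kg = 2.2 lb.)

Weight = 184 lb ÷ 2.2 lb/kg = 83.63636 kg
Dose = 16.9 units/kg/hr × 83.63636 kg = 1413.455 units/hr
Concentration = 35400 units ÷ 146 mL = 242.4658 units/mL
Rate = 1413.455 units/hr ÷ 242.4658 units/mL = 5.829502 mL/hr
Volume infused = 5.829502 mL/hr × 15.5 hr = 90.35728 mL
Volume remaining = 146 − 90.35728 = 55.64272 mL
Drug remaining = 55.64272 mL × 242.4658 units/mL = 13491.45 units

13491 units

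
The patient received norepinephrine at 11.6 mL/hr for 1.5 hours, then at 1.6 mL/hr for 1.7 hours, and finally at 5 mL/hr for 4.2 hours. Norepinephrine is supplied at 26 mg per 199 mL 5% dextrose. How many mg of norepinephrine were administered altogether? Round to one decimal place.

Concentration = 26 mg ÷ 199 mL = 0.1306533 mg/mL
Stage 1: 11.6 mL/hr × 1.5 hr = 17.4 mL → 17.4 mL × 0.1306533 mg/mL = 2.273367 mg
Stage 2: 1.6 mL/hr × 1.7 hr = 2.72 mL → 2.72 mL × 0.1306533 mg/mL = 0.3553769 mg
Stage 3: 5 mL/hr × 4.2 hr = 21 mL → 21 mL × 0.1306533 mg/mL = 2.743719 mg
Total = 2.273367 + 0.3553769 + 2.743719 = 5.372462 mg

5.4 mg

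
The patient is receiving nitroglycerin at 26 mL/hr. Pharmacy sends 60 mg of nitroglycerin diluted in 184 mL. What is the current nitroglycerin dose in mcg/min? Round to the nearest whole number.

141 mcg/min

Concentration = 60 mg ÷ 184 mL = 0.326087 mg/mL = 326.087 mcg/mL
Drug rate = 26 mL/hr × 326.087 mcg/mL = 8478.261 mcg/hr
8478.261 mcg/hr ÷ 60 min/hr = 141.3043 mcg/min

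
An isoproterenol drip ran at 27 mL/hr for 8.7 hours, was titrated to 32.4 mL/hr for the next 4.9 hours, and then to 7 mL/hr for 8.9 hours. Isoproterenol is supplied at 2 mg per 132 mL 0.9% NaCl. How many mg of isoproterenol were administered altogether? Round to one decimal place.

Concentration = 2 mg ÷ 132 mL = 0.01515152 mg/mL
Stage 1: 27 mL/hr × 8.7 hr = 234.9 mL → 234.9 mL × 0.01515152 mg/mL = 3.559091 mg
Stage 2: 32.4 mL/hr × 4.9 hr = 158.76 mL → 158.76 mL × 0.01515152 mg/mL = 2.405455 mg
Stage 3: 7 mL/hr × 8.9 hr = 62.3 mL → 62.3 mL × 0.01515152 mg/mL = 0.9439394 mg
Total = 3.559091 + 2.405455 + 0.9439394 = 6.908485 mg

6.9 mg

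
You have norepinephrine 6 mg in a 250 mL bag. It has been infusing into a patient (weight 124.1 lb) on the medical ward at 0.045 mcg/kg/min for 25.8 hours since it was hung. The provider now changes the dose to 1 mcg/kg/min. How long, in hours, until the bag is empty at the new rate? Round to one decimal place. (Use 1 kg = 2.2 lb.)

Initial rate:
Weight = 124.1 lb ÷ 2.2 lb/kg = 56.40909 kg
Dose = 0.045 mcg/kg/min × 56.40909 kg = 2.538409 mcg/min
2.538409 mcg/min × 60 min/hr = 152.3045 mcg/hr
Concentration = 6 mg ÷ 250 mL = 0.024 mg/mL = 24 mcg/mL
Rate = 152.3045 mcg/hr ÷ 24 mcg/mL = 6.346023 mL/hr
Volume infused so far = 6.346023 mL/hr × 25.8 hr = 163.7274 mL
Volume remaining = 250 − 163.7274 = 86.27261 mL
New rate:
Dose = 1 mcg/kg/min × 56.40909 kg = 56.40909 mcg/min
56.40909 mcg/min × 60 min/hr = 3384.545 mcg/hr
Rate = 3384.545 mcg/hr ÷ 24 mcg/mL = 141.0227 mL/hr
Time remaining = 86.27261 mL ÷ 141.0227 mL/hr = 0.6117639 hr

0.6 hours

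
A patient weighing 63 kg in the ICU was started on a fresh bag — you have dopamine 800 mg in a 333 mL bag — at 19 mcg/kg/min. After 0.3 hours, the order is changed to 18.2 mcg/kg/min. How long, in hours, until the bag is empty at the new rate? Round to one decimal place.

Initial rate:
Dose = 19 mcg/kg/min × 63 kg = 1197 mcg/min
1197 mcg/min × 60 min/hr = 71820 mcg/hr
Concentration = 800 mg ÷ 333 mL = 2.402402 mg/mL = 2402.402 mcg/mL
Rate = 71820 mcg/hr ÷ 2402.402 mcg/mL = 29.89507 mL/hr
Volume infused so far = 29.89507 mL/hr × 0.3 hr = 8.968522 mL
Volume remaining = 333 − 8.968522 = 324.0315 mL
New rate:
Dose = 18.2 mcg/kg/min × 63 kg = 1146.6 mcg/min
1146.6 mcg/min × 60 min/hr = 68796 mcg/hr
Rate = 68796 mcg/hr ÷ 2402.402 mcg/mL = 28.63633 mL/hr
Time remaining = 324.0315 mL ÷ 28.63633 mL/hr = 11.3154 hr

11.3 hours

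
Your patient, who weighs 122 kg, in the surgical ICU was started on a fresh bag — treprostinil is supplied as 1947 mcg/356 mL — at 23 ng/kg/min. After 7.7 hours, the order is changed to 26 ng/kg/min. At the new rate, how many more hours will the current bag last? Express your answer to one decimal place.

Initial rate:
Dose = 23 ng/kg/min × 122 kg = 2806 ng/min
2806 ng/min × 60 min/hr = 168360 ng/hr
Concentration = 1947 mcg ÷ 356 mL = 5.469101 mcg/mL = 5469.101 ng/mL
Rate = 168360 ng/hr ÷ 5469.101 ng/mL = 30.78385 mL/hr
Volume infused so far = 30.78385 mL/hr × 7.7 hr = 237.0357 mL
Volume remaining = 356 − 237.0357 = 118.9643 mL
New rate:
Dose = 26 ng/kg/min × 122 kg = 3172 ng/min
3172 ng/min × 60 min/hr = 190320 ng/hr
Rate = 190320 ng/hr ÷ 5469.101 ng/mL = 34.79914 mL/hr
Time remaining = 118.9643 mL ÷ 34.79914 mL/hr = 3.4186 hr

3.4 hours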